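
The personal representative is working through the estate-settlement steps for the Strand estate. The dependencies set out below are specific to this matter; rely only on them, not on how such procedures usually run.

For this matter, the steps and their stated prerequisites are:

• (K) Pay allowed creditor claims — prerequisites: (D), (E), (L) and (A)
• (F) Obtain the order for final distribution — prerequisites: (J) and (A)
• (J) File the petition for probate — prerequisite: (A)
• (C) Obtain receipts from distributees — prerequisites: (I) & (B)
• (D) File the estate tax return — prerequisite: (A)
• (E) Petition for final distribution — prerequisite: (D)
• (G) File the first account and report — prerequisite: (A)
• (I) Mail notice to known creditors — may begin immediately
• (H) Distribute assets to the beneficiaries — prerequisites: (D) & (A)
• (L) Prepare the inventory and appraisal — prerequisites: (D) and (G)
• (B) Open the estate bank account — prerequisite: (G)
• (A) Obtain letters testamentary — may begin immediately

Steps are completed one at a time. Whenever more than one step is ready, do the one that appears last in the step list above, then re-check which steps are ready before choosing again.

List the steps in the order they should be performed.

Nothing is required for (A) and (I). (A) is listed later → (A) first.
(I), (G), (D) and (J) are all available; (I) is listed later → (I).
Now (G), (D) and (J) have their prerequisites met. (G) is listed later, so (G) next.
Now (B), (D) and (J) have their prerequisites met. (B) is listed later, so (B) next.
(C) now also ready, so the ready set is {(D), (C), (J)}; (D) is listed later → (D).
(L), (H) and (E) now also ready, so the ready set is {(L), (H), (E), (C), (J)}; (L) is listed later → (L).
(H), (E), (C) and (J) are all available; (H) is listed later → (H).
Ready: (E), (C) and (J). (E) is listed later → (E).
Now (C), (J) and (K) have their prerequisites met. (C) is listed later, so (C) next.
Ready: (J) and (K). (J) is listed later → (J).
(F) now also ready, so the ready set is {(F), (K)}; (F) is listed later → (F).
(K) is the only step now ready → (K).

(A), (I), (G), (B), (D), (L), (H), (E), (C), (J), (F), (K)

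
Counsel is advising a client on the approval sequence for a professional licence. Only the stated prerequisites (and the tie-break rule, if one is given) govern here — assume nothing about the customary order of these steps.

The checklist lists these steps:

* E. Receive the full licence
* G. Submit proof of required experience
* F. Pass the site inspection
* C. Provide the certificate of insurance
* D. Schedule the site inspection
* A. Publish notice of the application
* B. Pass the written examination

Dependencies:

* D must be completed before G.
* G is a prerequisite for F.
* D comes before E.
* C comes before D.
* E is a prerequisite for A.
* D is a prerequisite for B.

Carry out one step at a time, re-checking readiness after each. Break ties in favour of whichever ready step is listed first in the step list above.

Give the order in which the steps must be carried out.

C has no prerequisites → C first.
D needed C, now all done → D.
Ready: E, G and B. E is listed earlier → E.
A now also ready, so the ready set is {G, A, B}; G is listed earlier → G.
Ready: F, A and B. F is listed earlier → F.
Now A and B have their prerequisites met. A is listed earlier, so A next.
B needed D, now all done → B.

C, D, E, G, F, A, B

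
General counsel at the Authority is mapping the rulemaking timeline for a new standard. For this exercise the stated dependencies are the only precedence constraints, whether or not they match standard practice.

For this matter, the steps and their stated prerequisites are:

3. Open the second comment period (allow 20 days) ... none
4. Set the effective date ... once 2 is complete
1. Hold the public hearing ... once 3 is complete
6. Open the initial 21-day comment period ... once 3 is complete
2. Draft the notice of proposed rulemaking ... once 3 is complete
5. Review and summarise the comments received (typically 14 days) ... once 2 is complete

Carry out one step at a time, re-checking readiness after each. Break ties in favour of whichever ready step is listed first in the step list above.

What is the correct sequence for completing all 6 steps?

3 → 1 → 6 → 2 → 4 → 5

Only 3 has no prerequisites, so it is first.
1, 6 and 2 are all available; 1 is listed earlier → 1.
6 and 2 are both available; 6 is listed earlier → 6.
2 is the only step now ready → 2.
Now 4 and 5 have their prerequisites met. 4 is listed earlier, so 4 next.
5 is the only step now ready → 5.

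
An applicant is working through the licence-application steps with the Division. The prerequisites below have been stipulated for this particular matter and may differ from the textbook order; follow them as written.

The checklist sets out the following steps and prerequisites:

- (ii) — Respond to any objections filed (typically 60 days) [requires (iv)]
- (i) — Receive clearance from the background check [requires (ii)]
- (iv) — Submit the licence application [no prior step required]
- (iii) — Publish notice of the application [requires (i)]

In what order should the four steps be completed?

(iv) is the only step with nothing outstanding, so it goes first.
(ii) is the only step now ready → (ii).
(i) needed (ii), now all done → (i).
Next only (iii) has its prerequisites met → (iii).

(iv) (ii) (i) (iii)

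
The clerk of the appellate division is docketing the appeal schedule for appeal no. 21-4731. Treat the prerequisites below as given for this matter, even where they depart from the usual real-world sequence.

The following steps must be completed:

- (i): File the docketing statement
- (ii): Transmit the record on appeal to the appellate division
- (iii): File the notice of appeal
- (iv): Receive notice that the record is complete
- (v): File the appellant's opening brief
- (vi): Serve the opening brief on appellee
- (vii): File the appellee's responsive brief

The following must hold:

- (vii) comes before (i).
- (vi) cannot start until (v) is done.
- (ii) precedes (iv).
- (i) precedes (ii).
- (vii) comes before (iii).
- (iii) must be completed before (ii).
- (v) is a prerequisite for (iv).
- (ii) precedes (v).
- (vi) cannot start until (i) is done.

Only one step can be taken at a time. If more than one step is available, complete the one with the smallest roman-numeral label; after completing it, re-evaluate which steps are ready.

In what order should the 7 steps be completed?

Only (vii) has no prerequisites, so it is first.
Now (i) and (iii) have their prerequisites met. (i) has the earlier label, so (i) next.
(iii) needed (vii), now all done → (iii).
(ii) is the only step now ready → (ii).
(v) needed (ii), now all done → (v).
Ready: (iv) and (vi). (iv) has the earlier label → (iv).
(vi) needed (i) and (v), now all done → (vi).

(vii) → (i) → (iii) → (ii) → (v) → (iv) → (vi)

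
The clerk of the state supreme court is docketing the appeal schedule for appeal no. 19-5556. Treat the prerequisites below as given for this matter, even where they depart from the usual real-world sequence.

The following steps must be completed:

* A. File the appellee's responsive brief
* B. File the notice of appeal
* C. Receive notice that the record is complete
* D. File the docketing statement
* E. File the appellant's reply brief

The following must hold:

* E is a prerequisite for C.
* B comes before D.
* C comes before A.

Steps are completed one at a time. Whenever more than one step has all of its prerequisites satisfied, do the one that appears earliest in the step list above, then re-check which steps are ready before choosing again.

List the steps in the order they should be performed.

B, D, E, C, A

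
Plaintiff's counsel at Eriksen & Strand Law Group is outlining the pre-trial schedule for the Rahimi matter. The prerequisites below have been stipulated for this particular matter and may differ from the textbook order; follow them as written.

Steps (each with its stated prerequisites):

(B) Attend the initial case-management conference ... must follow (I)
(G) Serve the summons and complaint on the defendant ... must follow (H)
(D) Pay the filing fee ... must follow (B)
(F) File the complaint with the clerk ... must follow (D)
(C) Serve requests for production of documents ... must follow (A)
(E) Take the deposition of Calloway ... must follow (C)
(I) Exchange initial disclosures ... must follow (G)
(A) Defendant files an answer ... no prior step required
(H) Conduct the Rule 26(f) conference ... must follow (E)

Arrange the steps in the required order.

Only (A) has no prerequisites, so it is first.
Next only (C) has its prerequisites met → (C).
(E) needed (C), now all done → (E).
(H) needed (E), now all done → (H).
Next only (G) has its prerequisites met → (G).
(I) needed (G), now all done → (I).
That leaves (B) as the only ready step → (B).
(D) is the only step now ready → (D).
(F) needed (D), now all done → (F).

(A), (C), (E), (H), (G), (I), (B), (D), (F)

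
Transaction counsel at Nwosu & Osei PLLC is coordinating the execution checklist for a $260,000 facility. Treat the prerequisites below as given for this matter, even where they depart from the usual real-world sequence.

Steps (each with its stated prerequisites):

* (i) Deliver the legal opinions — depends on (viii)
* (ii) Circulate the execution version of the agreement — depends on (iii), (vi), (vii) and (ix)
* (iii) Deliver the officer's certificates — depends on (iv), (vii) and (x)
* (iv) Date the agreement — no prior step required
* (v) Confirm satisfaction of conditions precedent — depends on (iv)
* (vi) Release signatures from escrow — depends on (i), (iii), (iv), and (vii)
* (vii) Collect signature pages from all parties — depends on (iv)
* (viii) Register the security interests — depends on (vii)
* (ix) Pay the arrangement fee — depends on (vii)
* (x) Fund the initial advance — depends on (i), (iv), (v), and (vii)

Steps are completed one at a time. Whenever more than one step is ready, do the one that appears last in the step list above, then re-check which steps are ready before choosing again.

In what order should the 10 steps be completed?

(iv) has no prerequisites → (iv) first.
Ready: (vii) and (v). (vii) is listed later → (vii).
(ix) and (viii) now also ready, so the ready set is {(ix), (viii), (v)}; (ix) is listed later → (ix).
(viii) and (v) are both available; (viii) is listed later → (viii).
(i) now also ready, so the ready set is {(v), (i)}; (v) is listed later → (v).
(i) is the only step now ready → (i).
That leaves (x) as the only ready step → (x).
Next only (iii) has its prerequisites met → (iii).
That leaves (vi) as the only ready step → (vi).
(ii) is the only step now ready → (ii).

(iv) → (vii) → (ix) → (viii) → (v) → (i) → (x) → (iii) → (vi) → (ii)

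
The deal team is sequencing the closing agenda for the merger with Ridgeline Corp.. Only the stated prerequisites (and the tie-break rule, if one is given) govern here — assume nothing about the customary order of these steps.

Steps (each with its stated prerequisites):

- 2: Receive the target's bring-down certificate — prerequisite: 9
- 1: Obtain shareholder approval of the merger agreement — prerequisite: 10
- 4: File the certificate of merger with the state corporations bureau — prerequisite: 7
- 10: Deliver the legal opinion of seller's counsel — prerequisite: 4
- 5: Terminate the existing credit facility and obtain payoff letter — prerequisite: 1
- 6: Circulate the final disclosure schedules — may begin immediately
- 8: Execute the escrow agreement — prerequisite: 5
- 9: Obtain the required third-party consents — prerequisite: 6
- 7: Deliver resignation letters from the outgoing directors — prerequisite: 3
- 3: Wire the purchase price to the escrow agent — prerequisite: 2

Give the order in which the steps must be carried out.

Only 6 has no prerequisites, so it is first.
9 is the only step now ready → 9.
That leaves 2 as the only ready step → 2.
3 is the only step now ready → 3.
7 needed 3, now all done → 7.
4 needed 7, now all done → 4.
Next only 10 has its prerequisites met → 10.
1 is the only step now ready → 1.
Next only 5 has its prerequisites met → 5.
8 is the only step now ready → 8.

6 9 2 3 7 4 10 1 5 8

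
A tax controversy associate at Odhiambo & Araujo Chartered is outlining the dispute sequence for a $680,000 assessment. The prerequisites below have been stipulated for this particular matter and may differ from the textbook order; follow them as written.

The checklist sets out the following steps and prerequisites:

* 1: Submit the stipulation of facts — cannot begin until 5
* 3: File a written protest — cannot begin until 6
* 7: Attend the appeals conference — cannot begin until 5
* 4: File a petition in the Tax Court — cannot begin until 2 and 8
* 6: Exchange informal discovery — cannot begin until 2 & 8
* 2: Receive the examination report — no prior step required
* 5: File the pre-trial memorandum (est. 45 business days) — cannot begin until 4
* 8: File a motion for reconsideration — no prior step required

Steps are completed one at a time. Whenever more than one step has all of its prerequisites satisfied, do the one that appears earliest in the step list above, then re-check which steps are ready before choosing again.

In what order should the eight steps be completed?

Nothing is required for 2 and 8. 2 is listed earlier → 2 first.
Next only 8 has its prerequisites met → 8.
Ready: 4 and 6. 4 is listed earlier → 4.
Ready: 6 and 5. 6 is listed earlier → 6.
3 and 5 are both available; 3 is listed earlier → 3.
5 is the only step now ready → 5.
Now 1 and 7 have their prerequisites met. 1 is listed earlier, so 1 next.
7 needed 5, now all done → 7.

2 8 4 6 3 5 1 7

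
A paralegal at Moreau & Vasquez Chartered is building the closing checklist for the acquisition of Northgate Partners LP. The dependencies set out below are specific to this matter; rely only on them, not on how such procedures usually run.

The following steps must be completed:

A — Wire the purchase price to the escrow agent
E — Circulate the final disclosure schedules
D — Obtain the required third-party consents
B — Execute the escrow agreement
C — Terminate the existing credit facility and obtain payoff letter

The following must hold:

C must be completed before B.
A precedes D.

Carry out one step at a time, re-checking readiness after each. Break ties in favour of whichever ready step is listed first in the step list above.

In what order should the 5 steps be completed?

A, E and C have no prerequisites; A is listed earlier, so A is first.
E, D and C are all available; E is listed earlier → E.
Ready: D and C. D is listed earlier → D.
C is the only step now ready → C.
That leaves B as the only ready step → B.

A E D C B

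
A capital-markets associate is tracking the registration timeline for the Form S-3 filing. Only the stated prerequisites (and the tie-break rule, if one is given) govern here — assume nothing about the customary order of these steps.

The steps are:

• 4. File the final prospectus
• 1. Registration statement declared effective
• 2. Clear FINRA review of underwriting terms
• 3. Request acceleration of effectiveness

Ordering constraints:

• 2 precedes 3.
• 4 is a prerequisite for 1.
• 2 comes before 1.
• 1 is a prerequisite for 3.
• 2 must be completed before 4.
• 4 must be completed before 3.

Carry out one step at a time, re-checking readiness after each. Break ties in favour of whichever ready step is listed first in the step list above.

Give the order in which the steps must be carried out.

2, 4, 1, 3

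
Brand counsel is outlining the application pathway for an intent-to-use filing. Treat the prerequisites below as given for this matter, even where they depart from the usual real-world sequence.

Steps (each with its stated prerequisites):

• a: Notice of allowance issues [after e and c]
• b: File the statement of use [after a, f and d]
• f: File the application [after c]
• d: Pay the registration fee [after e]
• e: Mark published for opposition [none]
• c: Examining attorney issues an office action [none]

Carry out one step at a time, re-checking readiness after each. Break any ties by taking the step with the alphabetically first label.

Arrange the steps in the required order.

c → e → a → d → f → b

Nothing is required for c and e. c has the earlier label → c first.
f now also ready, so the ready set is {e, f}; e has the earlier label → e.
a, d and f are all available; a has the earlier label → a.
Ready: d and f. d has the earlier label → d.
f needed c, now all done → f.
Next only b has its prerequisites met → b.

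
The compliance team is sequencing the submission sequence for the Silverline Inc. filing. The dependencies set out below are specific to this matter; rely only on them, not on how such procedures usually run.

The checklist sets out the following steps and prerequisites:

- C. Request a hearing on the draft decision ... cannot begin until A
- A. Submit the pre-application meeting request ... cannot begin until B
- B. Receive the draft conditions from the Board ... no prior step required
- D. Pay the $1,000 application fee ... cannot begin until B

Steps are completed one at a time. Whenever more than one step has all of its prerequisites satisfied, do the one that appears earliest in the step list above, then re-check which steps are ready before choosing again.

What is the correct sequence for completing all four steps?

B, A, C, D

B has no prerequisites → B first.
Ready: A and D. A is listed earlier → A.
C and D are both available; C is listed earlier → C.
D needed B, now all done → D.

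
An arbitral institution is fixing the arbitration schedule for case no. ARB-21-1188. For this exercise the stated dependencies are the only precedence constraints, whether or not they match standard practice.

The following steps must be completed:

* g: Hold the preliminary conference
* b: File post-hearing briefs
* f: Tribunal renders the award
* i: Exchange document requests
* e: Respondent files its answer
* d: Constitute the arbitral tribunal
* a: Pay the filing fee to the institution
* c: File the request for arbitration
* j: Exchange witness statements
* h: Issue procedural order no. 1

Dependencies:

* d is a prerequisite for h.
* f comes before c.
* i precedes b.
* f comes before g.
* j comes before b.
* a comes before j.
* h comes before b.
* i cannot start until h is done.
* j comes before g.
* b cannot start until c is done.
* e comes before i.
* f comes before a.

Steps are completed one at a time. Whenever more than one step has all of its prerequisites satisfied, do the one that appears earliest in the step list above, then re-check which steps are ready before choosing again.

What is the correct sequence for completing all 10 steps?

f, e, d, a, c, j, g, h, i, b

f, e and d have no prerequisites; f is listed earlier, so f is first.
a and c now also ready, so the ready set is {e, d, a, c}; e is listed earlier → e.
Ready: d, a and c. d is listed earlier → d.
Now a, c and h have their prerequisites met. a is listed earlier, so a next.
j now also ready, so the ready set is {c, j, h}; c is listed earlier → c.
Now j and h have their prerequisites met. j is listed earlier, so j next.
g now also ready, so the ready set is {g, h}; g is listed earlier → g.
Next only h has its prerequisites met → h.
Next only i has its prerequisites met → i.
That leaves b as the only ready step → b.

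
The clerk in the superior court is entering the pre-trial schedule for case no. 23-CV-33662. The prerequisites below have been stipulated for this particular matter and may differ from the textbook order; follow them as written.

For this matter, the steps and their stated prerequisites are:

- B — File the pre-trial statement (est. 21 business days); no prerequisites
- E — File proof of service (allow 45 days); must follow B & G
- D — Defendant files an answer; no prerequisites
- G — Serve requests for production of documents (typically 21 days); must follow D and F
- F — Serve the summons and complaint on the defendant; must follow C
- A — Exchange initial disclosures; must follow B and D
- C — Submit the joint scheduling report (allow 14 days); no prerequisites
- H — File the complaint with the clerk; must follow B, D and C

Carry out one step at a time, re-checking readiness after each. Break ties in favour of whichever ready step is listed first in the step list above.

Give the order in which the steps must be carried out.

B → D → A → C → F → G → E → H

B, D and C have no prerequisites; B is listed earlier, so B is first.
Now D and C have their prerequisites met. D is listed earlier, so D next.
A now also ready, so the ready set is {A, C}; A is listed earlier → A.
That leaves C as the only ready step → C.
F and H are both available; F is listed earlier → F.
G now also ready, so the ready set is {G, H}; G is listed earlier → G.
E now also ready, so the ready set is {E, H}; E is listed earlier → E.
Next only H has its prerequisites met → H.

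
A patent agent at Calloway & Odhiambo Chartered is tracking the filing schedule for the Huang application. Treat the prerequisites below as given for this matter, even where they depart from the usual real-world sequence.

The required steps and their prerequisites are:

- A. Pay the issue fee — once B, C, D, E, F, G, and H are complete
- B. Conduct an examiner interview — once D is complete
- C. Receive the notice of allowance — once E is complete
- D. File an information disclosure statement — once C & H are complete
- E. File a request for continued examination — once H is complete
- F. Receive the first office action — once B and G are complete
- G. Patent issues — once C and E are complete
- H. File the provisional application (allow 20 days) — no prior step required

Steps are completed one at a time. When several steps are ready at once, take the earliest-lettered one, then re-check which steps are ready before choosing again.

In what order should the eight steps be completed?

H has no prerequisites → H first.
E needed H, now all done → E.
C needed E, now all done → C.
Now D and G have their prerequisites met. D has the earlier label, so D next.
Now B and G have their prerequisites met. B has the earlier label, so B next.
G is the only step now ready → G.
F is the only step now ready → F.
A is the only step now ready → A.

H → E → C → D → B → G → F → A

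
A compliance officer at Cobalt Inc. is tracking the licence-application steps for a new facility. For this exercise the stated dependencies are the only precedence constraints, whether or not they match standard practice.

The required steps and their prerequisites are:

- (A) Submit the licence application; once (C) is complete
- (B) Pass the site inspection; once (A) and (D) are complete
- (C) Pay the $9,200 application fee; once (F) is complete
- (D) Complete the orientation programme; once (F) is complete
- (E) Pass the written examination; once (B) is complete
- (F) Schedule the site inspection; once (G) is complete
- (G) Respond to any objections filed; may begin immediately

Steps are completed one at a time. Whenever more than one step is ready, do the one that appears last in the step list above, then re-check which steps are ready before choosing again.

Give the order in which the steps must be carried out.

(G), (F), (D), (C), (A), (B), (E)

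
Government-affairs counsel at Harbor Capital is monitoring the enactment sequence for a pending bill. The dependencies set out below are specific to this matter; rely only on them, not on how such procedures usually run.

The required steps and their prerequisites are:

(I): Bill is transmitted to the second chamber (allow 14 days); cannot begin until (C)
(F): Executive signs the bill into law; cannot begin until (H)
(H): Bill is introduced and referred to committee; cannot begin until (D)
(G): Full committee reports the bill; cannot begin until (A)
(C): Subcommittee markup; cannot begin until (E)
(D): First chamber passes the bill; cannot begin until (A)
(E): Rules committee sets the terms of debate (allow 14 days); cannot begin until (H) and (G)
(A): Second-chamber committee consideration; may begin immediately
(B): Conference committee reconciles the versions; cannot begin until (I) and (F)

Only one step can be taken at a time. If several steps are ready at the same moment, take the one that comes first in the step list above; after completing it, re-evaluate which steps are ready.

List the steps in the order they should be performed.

(A) is the only step with nothing outstanding, so it goes first.
Now (G) and (D) have their prerequisites met. (G) is listed earlier, so (G) next.
Next only (D) has its prerequisites met → (D).
Next only (H) has its prerequisites met → (H).
Now (F) and (E) have their prerequisites met. (F) is listed earlier, so (F) next.
(E) needed (H) and (G), now all done → (E).
Next only (C) has its prerequisites met → (C).
Next only (I) has its prerequisites met → (I).
That leaves (B) as the only ready step → (B).

(A) (G) (D) (H) (F) (E) (C) (I) (B)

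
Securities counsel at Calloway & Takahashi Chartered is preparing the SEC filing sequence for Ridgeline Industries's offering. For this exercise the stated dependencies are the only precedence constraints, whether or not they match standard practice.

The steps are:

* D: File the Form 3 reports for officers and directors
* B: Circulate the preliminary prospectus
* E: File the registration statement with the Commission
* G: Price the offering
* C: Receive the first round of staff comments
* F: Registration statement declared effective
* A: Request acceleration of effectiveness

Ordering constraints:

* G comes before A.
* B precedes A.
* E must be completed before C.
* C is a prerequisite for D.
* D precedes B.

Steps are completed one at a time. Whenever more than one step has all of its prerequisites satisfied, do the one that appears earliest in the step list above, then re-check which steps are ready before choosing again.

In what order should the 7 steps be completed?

E, G, C, D, B, F, A

Nothing is required for E, G and F. E is listed earlier → E first.
Now G, C and F have their prerequisites met. G is listed earlier, so G next.
C and F are both available; C is listed earlier → C.
Now D and F have their prerequisites met. D is listed earlier, so D next.
Now B and F have their prerequisites met. B is listed earlier, so B next.
A now also ready, so the ready set is {F, A}; F is listed earlier → F.
A needed B and G, now all done → A.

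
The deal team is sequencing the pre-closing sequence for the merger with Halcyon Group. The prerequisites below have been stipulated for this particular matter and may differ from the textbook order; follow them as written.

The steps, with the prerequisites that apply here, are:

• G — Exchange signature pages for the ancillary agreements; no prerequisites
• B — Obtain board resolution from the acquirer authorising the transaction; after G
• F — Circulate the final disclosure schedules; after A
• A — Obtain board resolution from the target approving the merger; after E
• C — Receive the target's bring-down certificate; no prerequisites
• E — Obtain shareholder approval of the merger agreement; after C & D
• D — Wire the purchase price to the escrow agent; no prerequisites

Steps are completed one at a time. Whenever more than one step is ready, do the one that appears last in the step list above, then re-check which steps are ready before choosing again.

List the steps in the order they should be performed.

D, C, E, A, F, G, B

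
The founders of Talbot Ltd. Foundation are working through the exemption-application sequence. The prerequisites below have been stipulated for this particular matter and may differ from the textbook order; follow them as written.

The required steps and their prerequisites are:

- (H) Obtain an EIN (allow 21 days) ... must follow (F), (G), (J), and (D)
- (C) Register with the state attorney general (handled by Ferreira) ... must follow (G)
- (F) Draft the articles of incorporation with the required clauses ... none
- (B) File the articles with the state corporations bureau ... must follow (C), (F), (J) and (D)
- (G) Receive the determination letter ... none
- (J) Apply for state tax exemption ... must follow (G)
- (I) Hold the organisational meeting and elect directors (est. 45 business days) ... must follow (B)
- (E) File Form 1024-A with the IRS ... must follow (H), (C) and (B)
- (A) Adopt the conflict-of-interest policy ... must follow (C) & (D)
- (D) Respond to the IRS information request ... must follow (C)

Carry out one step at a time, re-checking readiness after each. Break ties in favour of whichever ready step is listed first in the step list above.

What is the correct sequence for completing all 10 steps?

(F) and (G) have no prerequisites; (F) is listed earlier, so (F) is first.
(G) is the only step now ready → (G).
Now (C) and (J) have their prerequisites met. (C) is listed earlier, so (C) next.
(J) and (D) are both available; (J) is listed earlier → (J).
(D) needed (C), now all done → (D).
(H), (B) and (A) are all available; (H) is listed earlier → (H).
Now (B) and (A) have their prerequisites met. (B) is listed earlier, so (B) next.
Ready: (I), (E) and (A). (I) is listed earlier → (I).
(E) and (A) are both available; (E) is listed earlier → (E).
Next only (A) has its prerequisites met → (A).

(F), (G), (C), (J), (D), (H), (B), (I), (E), (A)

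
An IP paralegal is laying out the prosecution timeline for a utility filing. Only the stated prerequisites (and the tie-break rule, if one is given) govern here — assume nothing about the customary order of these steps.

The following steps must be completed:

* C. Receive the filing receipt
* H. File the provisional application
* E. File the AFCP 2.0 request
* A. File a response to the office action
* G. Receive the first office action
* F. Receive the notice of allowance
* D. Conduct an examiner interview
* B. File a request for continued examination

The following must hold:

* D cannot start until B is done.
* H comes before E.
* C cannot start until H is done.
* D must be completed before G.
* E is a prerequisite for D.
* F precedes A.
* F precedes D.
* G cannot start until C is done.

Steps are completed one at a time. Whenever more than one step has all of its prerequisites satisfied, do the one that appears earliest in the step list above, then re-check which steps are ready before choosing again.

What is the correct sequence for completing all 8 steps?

H C E F A B D G

Nothing is required for H, F and B. H is listed earlier → H first.
C and E now also ready, so the ready set is {C, E, F, B}; C is listed earlier → C.
E, F and B are all available; E is listed earlier → E.
F and B are both available; F is listed earlier → F.
A and B are both available; A is listed earlier → A.
Next only B has its prerequisites met → B.
That leaves D as the only ready step → D.
G needed C and D, now all done → G.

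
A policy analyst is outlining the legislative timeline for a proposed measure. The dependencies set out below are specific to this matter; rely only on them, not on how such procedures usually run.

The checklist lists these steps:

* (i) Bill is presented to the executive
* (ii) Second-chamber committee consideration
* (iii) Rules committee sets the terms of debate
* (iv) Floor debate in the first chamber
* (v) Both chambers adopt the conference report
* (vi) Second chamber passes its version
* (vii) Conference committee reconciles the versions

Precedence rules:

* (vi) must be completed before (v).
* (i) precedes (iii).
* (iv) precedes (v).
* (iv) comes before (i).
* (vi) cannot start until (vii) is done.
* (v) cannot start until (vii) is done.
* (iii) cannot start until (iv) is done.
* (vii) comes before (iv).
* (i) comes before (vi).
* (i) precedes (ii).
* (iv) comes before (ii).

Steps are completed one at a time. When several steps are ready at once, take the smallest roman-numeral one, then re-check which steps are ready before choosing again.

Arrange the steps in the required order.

(vii) (iv) (i) (ii) (iii) (vi) (v)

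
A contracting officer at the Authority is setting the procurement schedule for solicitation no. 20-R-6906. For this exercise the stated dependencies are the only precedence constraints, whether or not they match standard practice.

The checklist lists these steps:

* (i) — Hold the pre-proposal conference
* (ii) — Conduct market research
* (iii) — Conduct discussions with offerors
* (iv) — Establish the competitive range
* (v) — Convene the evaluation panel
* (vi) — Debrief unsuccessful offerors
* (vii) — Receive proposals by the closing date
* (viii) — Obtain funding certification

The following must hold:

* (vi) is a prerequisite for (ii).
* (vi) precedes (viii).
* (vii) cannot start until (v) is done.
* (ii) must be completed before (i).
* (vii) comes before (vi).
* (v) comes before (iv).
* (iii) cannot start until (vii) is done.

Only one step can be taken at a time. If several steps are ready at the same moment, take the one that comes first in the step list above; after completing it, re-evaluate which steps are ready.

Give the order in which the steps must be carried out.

Only (v) has no prerequisites, so it is first.
(iv) and (vii) are both available; (iv) is listed earlier → (iv).
(vii) needed (v), now all done → (vii).
(iii) and (vi) are both available; (iii) is listed earlier → (iii).
Next only (vi) has its prerequisites met → (vi).
(ii) and (viii) are both available; (ii) is listed earlier → (ii).
(i) now also ready, so the ready set is {(i), (viii)}; (i) is listed earlier → (i).
(viii) needed (vi), now all done → (viii).

(v) → (iv) → (vii) → (iii) → (vi) → (ii) → (i) → (viii)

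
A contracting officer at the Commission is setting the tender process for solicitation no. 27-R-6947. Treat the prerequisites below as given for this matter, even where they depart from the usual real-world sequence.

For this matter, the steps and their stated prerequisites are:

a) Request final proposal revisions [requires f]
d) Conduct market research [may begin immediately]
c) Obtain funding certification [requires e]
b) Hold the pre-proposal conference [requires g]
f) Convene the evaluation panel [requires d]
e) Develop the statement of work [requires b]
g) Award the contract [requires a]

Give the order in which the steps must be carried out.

d → f → a → g → b → e → c

Only d has no prerequisites, so it is first.
That leaves f as the only ready step → f.
a needed f, now all done → a.
g needed a, now all done → g.
That leaves b as the only ready step → b.
e needed b, now all done → e.
c needed e, now all done → c.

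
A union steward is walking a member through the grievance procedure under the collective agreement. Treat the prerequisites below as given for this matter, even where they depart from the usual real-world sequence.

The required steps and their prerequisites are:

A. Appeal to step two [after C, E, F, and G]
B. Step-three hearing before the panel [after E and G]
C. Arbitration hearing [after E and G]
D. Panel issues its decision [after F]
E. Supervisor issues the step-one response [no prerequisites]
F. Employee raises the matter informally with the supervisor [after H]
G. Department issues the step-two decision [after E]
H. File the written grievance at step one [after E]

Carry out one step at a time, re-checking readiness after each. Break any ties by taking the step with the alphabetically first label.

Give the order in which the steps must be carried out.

E G B C H F A D

E has no prerequisites → E first.
Ready: G and H. G has the earlier label → G.
B, C and H are all available; B has the earlier label → B.
Now C and H have their prerequisites met. C has the earlier label, so C next.
That leaves H as the only ready step → H.
F needed H, now all done → F.
Ready: A and D. A has the earlier label → A.
That leaves D as the only ready step → D.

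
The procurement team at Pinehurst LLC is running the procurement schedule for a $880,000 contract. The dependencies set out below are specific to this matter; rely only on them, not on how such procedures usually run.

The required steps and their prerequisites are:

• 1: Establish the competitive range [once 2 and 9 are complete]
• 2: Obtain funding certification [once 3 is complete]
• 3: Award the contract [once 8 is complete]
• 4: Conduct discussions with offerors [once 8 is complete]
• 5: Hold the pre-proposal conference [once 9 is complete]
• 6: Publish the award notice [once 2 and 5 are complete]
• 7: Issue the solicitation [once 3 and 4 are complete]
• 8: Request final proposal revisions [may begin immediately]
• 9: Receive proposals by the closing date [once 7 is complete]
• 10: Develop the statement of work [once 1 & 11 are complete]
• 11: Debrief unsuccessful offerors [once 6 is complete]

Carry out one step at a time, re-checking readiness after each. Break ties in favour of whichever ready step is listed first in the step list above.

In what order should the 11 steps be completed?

8 is the only step with nothing outstanding, so it goes first.
Now 3 and 4 have their prerequisites met. 3 is listed earlier, so 3 next.
2 and 4 are both available; 2 is listed earlier → 2.
Next only 4 has its prerequisites met → 4.
That leaves 7 as the only ready step → 7.
Next only 9 has its prerequisites met → 9.
1 and 5 are both available; 1 is listed earlier → 1.
5 needed 9, now all done → 5.
Next only 6 has its prerequisites met → 6.
11 needed 6, now all done → 11.
10 needed 1 and 11, now all done → 10.

8 → 3 → 2 → 4 → 7 → 9 → 1 → 5 → 6 → 11 → 10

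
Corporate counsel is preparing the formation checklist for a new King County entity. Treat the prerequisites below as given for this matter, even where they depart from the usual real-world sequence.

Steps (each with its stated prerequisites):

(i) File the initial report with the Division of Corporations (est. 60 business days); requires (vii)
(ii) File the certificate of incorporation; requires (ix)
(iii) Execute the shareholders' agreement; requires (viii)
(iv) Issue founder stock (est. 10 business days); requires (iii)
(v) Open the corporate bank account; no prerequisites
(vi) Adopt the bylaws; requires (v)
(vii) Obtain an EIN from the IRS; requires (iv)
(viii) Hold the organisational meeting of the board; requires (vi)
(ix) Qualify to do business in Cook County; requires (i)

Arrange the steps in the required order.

(v) → (vi) → (viii) → (iii) → (iv) → (vii) → (i) → (ix) → (ii)

Only (v) has no prerequisites, so it is first.
That leaves (vi) as the only ready step → (vi).
Next only (viii) has its prerequisites met → (viii).
(iii) is the only step now ready → (iii).
Next only (iv) has its prerequisites met → (iv).
(vii) needed (iv), now all done → (vii).
(i) needed (vii), now all done → (i).
That leaves (ix) as the only ready step → (ix).
(ii) needed (ix), now all done → (ii).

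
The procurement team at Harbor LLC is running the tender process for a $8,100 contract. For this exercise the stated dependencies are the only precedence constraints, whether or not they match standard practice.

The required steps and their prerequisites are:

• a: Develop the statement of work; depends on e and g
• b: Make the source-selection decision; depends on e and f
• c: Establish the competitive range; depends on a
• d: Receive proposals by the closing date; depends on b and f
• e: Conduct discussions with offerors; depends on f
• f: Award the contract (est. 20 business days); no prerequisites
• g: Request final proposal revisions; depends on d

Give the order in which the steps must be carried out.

Only f has no prerequisites, so it is first.
e needed f, now all done → e.
b needed e and f, now all done → b.
d is the only step now ready → d.
Next only g has its prerequisites met → g.
a needed e and g, now all done → a.
c needed a, now all done → c.

f e b d g a c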